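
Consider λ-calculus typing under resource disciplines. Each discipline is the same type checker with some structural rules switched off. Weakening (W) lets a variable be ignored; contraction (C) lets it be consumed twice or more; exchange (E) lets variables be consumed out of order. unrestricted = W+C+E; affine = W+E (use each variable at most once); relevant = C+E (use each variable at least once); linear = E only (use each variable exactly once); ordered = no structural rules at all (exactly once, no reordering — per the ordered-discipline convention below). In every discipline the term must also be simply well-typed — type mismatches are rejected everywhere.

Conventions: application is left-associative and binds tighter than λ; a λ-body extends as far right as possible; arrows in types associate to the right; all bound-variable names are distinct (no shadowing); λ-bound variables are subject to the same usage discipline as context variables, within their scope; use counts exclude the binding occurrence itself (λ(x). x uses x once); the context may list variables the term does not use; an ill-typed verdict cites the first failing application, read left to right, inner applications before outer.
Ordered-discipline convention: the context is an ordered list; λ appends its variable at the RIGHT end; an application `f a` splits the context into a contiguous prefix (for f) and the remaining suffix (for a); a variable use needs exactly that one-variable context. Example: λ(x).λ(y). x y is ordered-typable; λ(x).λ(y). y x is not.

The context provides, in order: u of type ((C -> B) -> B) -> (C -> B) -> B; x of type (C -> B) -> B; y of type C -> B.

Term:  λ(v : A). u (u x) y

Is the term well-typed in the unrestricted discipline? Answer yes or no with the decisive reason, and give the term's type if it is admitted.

yes — typability at A -> B is all that's needed; term : A -> B
usage: u ×2; x ×1; y ×1; v (λ-bound) ×0
left-to-right use order: u, u, x, y
typing: ✓ — A -> B
per-discipline verdicts: ordered ✗; linear ✗; affine ✗; relevant ✗; unrestricted ✓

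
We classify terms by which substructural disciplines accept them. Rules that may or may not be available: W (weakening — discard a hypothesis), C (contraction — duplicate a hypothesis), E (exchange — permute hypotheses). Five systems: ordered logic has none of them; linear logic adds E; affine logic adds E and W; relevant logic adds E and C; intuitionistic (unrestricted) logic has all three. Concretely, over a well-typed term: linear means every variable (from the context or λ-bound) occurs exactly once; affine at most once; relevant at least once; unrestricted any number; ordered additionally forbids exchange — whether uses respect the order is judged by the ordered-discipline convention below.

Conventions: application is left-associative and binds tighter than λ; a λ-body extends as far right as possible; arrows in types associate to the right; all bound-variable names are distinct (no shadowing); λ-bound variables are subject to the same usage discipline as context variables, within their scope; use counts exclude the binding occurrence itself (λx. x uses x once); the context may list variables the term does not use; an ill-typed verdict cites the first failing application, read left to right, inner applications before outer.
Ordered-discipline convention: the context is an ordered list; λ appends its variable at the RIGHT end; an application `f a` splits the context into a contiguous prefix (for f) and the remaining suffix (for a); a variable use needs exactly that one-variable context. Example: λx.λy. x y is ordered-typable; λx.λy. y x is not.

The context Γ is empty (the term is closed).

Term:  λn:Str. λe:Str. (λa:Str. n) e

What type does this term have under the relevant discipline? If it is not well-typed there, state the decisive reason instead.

not well-typed under relevant — a never used (weakening)
counts: n (λ-bound)=1; e (λ-bound)=1; a (λ-bound)=0
use order (left to right): n, e
typing: well-typed at Str -> Str -> Str
all disciplines: ordered ✗ · linear ✗ · affine ✓ · relevant ✗ · unrestricted ✓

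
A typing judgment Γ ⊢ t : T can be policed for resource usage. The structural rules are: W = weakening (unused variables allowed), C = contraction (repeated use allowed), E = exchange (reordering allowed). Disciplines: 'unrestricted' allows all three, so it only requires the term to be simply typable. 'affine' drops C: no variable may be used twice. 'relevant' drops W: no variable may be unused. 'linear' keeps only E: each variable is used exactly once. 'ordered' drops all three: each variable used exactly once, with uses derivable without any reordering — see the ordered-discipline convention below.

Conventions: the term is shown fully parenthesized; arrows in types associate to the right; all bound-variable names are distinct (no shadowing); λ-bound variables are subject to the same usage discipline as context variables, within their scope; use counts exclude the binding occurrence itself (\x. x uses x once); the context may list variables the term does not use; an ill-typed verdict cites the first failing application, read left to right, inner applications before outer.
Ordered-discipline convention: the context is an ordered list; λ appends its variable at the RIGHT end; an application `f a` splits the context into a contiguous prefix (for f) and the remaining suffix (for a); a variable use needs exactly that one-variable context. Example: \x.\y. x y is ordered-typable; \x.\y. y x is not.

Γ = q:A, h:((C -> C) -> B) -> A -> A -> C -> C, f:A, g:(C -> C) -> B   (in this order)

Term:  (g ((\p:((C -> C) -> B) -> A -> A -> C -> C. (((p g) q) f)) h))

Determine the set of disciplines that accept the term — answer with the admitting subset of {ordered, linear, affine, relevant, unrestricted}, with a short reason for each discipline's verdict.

admitted in: relevant, unrestricted
use counts: q=1; h=1; f=1; g=2; p (bound)=1
order of uses: g, p, g, q, f, h
typing: well-typed at B
ordered: ✗, g ×2 used more than once (contraction)
linear: ✗, g ×2 used more than once (contraction)
affine: ✗, g ×2 used more than once (contraction)
relevant: ✓, none of q, h, f, g, p goes unused
unrestricted: ✓, typability at B is all that's needed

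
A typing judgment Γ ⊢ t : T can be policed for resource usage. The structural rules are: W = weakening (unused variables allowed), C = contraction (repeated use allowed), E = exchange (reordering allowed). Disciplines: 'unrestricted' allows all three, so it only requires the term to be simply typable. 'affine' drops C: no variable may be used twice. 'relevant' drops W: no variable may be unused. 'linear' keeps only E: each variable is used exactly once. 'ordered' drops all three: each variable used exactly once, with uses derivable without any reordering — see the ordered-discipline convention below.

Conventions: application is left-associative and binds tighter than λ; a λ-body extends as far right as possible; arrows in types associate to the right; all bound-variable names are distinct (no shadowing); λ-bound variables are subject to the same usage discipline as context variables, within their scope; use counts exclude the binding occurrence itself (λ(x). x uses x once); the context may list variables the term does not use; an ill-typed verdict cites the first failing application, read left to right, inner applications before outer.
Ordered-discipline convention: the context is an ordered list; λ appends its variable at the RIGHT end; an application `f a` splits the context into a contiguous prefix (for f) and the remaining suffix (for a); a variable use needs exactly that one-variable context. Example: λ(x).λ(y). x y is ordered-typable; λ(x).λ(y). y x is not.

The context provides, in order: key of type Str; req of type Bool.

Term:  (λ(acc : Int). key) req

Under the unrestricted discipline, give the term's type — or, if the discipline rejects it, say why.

not well-typed under unrestricted — a type mismatch blocks all five
counts: key ×1; req ×1; acc (λ-bound) ×0
uses in reading order: key, req
typing: ill-typed: a function awaiting Int gets Bool
summary: ordered ✗, linear ✗, affine ✗, relevant ✗, unrestricted ✗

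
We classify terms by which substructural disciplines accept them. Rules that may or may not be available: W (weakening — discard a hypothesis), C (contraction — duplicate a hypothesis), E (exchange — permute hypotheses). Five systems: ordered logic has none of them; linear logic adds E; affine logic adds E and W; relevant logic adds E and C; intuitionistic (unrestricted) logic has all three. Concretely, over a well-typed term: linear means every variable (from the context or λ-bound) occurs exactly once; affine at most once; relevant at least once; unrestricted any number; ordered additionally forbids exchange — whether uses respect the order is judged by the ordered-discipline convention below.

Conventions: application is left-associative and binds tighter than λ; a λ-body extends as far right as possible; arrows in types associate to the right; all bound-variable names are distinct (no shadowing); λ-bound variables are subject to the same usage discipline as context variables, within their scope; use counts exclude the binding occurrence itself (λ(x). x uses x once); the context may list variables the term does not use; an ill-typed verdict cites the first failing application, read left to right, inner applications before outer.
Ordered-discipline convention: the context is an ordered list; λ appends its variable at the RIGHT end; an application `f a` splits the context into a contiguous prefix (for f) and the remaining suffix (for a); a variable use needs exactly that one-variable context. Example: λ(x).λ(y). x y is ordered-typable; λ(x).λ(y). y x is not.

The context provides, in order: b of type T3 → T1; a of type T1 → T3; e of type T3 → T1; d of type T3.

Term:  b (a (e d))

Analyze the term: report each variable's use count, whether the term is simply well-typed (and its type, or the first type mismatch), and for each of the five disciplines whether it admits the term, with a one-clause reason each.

variable uses: b ×1, a ×1, e ×1, d ×1
uses in reading order: b, a, e, d
typing: the term checks, with type T1
ordered ✓ (single-use (b, a, e, d), ordered derivation ok)
linear ✓ (each of b, a, e, d used exactly once)
affine ✓ (none of b, a, e, d used more than once)
relevant ✓ (at least one use each (b, a, e, d))
unrestricted ✓ (well-typed at T1; no restrictions here)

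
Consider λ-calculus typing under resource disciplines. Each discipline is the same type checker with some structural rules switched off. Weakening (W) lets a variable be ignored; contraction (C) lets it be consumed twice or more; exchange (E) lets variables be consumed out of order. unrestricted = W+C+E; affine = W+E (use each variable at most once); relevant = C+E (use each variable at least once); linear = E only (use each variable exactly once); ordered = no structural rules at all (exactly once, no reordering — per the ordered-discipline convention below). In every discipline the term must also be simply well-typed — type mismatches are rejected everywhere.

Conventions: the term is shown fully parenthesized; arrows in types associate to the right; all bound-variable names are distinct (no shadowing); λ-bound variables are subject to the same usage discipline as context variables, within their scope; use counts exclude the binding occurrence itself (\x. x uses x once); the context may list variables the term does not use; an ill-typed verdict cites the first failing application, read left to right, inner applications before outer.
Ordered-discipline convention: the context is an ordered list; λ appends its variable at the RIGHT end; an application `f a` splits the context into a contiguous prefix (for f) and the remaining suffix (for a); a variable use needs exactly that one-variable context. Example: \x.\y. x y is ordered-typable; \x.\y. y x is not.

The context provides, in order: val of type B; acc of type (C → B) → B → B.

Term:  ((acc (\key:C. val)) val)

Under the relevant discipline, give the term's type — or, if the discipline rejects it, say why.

not well-typed under relevant — unused: key — weakening required
use counts: val: 2×, acc: 1×, key (λ-bound): 0×
use order (left to right): acc, val, val
typing: well-typed at B
summary: ordered ✗; linear ✗; affine ✗; relevant ✗; unrestricted ✓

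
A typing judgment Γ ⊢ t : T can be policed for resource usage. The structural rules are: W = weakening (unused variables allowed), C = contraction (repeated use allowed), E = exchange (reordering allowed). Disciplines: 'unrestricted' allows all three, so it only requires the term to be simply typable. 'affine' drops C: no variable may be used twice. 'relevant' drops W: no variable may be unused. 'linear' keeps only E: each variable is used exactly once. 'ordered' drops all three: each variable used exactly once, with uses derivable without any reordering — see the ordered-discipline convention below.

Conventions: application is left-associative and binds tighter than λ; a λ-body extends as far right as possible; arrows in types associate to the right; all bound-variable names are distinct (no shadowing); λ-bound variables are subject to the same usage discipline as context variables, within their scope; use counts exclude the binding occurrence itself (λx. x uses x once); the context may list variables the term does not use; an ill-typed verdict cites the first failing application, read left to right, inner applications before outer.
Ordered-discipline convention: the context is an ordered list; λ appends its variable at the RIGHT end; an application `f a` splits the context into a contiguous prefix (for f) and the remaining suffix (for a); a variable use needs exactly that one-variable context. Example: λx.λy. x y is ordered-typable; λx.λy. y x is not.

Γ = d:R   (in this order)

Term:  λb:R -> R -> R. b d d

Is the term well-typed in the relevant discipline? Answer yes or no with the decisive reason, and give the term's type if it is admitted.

yes — none of d, b goes unused; term : (R -> R -> R) -> R
counts: d=2, b (λ-bound)=1
use order (left to right): b, d, d
typing: well-typed at (R -> R -> R) -> R
across the five disciplines: ordered ✗ | linear ✗ | affine ✗ | relevant ✓ | unrestricted ✓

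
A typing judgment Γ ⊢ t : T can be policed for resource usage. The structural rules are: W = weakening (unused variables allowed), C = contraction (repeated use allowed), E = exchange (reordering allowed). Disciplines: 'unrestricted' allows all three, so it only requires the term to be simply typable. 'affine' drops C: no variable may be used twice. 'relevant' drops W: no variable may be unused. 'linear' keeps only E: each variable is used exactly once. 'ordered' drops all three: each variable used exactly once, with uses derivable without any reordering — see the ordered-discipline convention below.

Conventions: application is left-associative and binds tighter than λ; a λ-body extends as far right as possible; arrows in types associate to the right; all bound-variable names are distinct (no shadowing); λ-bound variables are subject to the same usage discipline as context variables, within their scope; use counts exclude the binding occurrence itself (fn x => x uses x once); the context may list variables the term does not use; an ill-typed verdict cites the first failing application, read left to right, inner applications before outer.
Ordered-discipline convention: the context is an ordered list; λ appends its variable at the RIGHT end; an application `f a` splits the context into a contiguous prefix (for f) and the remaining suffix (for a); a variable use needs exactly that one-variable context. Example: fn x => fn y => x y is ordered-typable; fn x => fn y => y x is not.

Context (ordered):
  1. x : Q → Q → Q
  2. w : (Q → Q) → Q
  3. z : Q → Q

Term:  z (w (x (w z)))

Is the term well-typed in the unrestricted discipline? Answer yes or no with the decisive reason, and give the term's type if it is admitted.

yes — type-checks (Q) and nothing is barred; term : Q
usage: x=1, w=2, z=2
uses in reading order: z, w, x, w, z
typing: well-typed — term : Q
summary: ordered ✗; linear ✗; affine ✗; relevant ✓; unrestricted ✓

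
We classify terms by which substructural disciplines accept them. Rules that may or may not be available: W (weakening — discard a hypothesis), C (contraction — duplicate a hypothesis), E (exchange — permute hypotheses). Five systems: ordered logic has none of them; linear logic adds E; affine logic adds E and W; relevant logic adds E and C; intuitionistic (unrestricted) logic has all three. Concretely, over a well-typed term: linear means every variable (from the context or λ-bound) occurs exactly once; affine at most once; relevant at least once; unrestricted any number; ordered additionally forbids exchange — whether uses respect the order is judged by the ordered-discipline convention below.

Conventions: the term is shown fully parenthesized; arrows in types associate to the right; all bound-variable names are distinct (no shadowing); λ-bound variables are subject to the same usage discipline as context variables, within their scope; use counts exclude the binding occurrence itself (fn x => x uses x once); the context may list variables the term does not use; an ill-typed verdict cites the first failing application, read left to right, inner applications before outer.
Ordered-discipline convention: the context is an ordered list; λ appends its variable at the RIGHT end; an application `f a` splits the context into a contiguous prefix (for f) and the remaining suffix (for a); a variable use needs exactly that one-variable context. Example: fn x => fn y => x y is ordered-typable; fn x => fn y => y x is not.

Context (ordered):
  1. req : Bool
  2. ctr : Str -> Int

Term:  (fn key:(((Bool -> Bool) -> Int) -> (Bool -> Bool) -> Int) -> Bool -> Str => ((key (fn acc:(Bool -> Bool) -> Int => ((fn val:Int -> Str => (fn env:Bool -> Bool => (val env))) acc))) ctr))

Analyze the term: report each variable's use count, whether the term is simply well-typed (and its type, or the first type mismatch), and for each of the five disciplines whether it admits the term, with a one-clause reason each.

usage: req: 0; ctr: 1; key (bound): 1; acc (bound): 1; val (bound): 1; env (bound): 1
uses in reading order: key, val, env, acc, ctr
typing: ill-typed: argument of type Bool -> Bool where Int is required
ordered: ✗ — a type mismatch blocks all five
linear: ✗ — the type mismatch rejects it
affine: ✗ — not simply typable
relevant: ✗ — fails simple typing
unrestricted: ✗ — a type mismatch blocks all five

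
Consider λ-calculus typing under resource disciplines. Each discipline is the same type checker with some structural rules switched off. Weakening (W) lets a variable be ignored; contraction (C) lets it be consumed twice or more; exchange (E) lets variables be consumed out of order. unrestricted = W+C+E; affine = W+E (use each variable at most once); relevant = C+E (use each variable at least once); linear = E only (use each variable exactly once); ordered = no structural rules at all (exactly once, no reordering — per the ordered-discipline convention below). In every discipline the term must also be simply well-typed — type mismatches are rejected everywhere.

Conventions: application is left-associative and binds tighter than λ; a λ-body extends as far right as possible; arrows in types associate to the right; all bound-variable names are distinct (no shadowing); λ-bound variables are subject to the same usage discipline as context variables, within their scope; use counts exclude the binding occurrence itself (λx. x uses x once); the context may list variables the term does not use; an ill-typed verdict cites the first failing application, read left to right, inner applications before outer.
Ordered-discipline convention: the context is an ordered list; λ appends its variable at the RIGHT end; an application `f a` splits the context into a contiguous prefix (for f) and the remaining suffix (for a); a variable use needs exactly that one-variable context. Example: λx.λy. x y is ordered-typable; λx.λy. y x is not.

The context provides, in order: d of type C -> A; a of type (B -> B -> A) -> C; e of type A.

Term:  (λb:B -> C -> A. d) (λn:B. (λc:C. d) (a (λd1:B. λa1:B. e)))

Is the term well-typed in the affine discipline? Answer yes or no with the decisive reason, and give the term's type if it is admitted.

no — needs contraction — d ×2
usage: d: 2, a: 1, e: 1, b (λ-bound): 0, n (λ-bound): 0, c (λ-bound): 0, d1 (λ-bound): 0, a1 (λ-bound): 0
uses in reading order: d, d, a, e
typing: ✓ — C -> A
summary: ordered ✗; linear ✗; affine ✗; relevant ✗; unrestricted ✓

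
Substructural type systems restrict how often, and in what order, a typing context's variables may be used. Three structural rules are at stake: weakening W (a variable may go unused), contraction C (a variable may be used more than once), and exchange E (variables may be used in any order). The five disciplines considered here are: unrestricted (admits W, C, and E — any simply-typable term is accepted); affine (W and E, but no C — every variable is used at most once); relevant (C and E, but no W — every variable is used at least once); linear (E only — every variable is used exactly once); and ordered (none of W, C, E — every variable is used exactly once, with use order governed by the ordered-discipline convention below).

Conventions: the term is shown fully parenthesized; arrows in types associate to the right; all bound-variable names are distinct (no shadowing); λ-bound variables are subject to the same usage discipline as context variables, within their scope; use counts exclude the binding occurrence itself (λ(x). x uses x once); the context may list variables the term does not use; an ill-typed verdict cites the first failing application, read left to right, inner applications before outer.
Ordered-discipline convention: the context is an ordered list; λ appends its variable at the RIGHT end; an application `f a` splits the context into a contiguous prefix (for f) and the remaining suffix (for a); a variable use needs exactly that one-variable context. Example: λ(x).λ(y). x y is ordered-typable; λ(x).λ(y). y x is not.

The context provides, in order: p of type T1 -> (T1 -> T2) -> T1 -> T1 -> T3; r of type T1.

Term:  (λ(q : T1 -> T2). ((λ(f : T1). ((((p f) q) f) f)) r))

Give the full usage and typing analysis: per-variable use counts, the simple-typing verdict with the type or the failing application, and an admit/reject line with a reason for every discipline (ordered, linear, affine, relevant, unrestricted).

usage: p: 1; r: 1; q [bound]: 1; f [bound]: 3
order of uses: p, f, q, f, f, r
typing: well-typed — term : (T1 -> T2) -> T3
ordered: ✗, uses contraction: f ×3
linear: ✗, uses contraction: f ×3
affine: ✗, uses contraction: f ×3
relevant: ✓, none of p, r, q, f goes unused
unrestricted: ✓, typability at (T1 -> T2) -> T3 is all that's needed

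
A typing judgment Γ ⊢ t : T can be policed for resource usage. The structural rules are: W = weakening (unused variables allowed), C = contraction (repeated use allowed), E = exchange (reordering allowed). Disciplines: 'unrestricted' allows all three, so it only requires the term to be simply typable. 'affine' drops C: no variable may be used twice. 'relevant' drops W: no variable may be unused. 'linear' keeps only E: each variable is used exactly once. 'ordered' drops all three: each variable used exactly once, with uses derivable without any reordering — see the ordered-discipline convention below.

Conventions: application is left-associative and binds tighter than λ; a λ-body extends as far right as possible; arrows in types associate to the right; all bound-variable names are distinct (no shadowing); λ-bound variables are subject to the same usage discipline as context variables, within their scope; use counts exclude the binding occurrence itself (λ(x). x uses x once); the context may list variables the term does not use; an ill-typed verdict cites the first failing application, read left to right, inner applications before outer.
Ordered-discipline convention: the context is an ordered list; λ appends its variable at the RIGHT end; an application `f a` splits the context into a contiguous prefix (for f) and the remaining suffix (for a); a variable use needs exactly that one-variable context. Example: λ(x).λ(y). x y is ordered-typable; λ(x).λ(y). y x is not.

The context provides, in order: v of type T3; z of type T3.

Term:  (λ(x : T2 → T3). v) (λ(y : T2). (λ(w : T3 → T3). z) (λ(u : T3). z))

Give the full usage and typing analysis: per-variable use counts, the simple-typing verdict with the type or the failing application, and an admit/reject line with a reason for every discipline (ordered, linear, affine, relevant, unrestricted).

counts: v ×1; z ×2; x [bound] ×0; y [bound] ×0; w [bound] ×0; u [bound] ×0
use order (left to right): v, z, z
typing: the term checks, with type T3
ordered: ✗ — repeated use of z ×2; x, y, w, u never used (weakening)
linear: ✗ — repeated use of z ×2; x, y, w, u never used (weakening)
affine: ✗ — repeated use of z ×2
relevant: ✗ — x, y, w, u never used (weakening)
unrestricted: ✓ — simply typable at T3; W, C, E all held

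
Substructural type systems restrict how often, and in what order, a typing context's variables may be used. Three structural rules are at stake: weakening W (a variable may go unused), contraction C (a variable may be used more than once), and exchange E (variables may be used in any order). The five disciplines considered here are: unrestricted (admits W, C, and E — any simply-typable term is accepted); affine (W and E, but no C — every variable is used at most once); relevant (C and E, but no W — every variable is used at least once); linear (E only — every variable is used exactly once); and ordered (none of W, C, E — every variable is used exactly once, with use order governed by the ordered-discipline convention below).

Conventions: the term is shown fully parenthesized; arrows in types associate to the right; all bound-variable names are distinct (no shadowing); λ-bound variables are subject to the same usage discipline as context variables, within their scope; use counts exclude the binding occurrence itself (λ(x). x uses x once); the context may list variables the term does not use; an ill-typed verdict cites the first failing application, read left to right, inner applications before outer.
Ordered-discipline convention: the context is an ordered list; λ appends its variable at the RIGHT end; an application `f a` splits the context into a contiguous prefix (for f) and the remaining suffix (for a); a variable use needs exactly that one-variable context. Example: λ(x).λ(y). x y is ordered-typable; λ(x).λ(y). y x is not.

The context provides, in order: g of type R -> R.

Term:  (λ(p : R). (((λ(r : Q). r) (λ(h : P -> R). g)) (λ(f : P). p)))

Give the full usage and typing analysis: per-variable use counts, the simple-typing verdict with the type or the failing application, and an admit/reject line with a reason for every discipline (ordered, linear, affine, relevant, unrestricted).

use counts: g: 1×, p [bound]: 1×, r [bound]: 1×, h [bound]: 0×, f [bound]: 0×
use order (left to right): r, g, p
typing: ill-typed: a function awaiting Q gets (P -> R) -> R -> R
ordered: ✗ — fails simple typing
linear: ✗ — a type mismatch blocks all five
affine: ✗ — the type mismatch rejects it
relevant: ✗ — not simply typable
unrestricted: ✗ — fails simple typing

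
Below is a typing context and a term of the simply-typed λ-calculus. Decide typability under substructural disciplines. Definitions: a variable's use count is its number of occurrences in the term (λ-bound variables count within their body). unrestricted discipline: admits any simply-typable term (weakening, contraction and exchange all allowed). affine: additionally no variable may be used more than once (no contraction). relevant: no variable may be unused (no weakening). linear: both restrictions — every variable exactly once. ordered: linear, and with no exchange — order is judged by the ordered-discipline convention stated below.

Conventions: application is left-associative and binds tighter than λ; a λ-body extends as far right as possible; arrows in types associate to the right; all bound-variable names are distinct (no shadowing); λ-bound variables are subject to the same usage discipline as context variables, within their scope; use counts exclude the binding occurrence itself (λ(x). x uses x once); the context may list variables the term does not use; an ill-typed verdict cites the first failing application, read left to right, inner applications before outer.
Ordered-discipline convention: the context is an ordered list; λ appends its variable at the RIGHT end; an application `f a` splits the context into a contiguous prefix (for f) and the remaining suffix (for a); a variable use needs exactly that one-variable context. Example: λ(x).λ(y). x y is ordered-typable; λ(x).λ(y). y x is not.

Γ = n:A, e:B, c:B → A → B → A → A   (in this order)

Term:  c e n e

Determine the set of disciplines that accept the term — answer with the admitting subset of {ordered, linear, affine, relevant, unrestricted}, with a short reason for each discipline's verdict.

admitting disciplines: relevant, unrestricted
use counts: n=1, e=2, c=1
left-to-right use order: c, e, n, e
typing: the term checks, with type A → A
ordered ✗ (repeated use of e ×2)
linear ✗ (repeated use of e ×2)
affine ✗ (repeated use of e ×2)
relevant ✓ (at least one use each (n, e, c))
unrestricted ✓ (well-typed at A → A; no restrictions here)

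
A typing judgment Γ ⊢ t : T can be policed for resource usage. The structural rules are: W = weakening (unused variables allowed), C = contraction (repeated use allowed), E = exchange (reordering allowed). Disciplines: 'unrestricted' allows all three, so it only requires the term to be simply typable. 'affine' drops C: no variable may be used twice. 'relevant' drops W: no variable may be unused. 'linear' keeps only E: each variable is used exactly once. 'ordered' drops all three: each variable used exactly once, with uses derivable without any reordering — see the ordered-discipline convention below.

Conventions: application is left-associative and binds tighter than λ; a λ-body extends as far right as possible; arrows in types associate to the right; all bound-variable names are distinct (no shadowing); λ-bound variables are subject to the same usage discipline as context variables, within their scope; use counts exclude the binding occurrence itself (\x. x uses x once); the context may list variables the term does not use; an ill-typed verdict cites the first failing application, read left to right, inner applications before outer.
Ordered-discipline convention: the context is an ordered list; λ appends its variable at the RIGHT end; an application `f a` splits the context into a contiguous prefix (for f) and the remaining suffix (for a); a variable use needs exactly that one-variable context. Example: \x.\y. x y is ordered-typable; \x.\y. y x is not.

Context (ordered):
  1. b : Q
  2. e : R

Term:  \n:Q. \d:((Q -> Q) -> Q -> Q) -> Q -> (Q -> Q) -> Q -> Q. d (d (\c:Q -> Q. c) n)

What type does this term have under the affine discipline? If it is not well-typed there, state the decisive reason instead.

not well-typed under affine — uses contraction: d ×2
counts: b: 0; e: 0; n [bound]: 1; d [bound]: 2; c [bound]: 1
order of uses: d, d, c, n
typing: well-typed at Q -> (((Q -> Q) -> Q -> Q) -> Q -> (Q -> Q) -> Q -> Q) -> Q -> (Q -> Q) -> Q -> Q
per-discipline verdicts: ordered ✗ · linear ✗ · affine ✗ · relevant ✗ · unrestricted ✓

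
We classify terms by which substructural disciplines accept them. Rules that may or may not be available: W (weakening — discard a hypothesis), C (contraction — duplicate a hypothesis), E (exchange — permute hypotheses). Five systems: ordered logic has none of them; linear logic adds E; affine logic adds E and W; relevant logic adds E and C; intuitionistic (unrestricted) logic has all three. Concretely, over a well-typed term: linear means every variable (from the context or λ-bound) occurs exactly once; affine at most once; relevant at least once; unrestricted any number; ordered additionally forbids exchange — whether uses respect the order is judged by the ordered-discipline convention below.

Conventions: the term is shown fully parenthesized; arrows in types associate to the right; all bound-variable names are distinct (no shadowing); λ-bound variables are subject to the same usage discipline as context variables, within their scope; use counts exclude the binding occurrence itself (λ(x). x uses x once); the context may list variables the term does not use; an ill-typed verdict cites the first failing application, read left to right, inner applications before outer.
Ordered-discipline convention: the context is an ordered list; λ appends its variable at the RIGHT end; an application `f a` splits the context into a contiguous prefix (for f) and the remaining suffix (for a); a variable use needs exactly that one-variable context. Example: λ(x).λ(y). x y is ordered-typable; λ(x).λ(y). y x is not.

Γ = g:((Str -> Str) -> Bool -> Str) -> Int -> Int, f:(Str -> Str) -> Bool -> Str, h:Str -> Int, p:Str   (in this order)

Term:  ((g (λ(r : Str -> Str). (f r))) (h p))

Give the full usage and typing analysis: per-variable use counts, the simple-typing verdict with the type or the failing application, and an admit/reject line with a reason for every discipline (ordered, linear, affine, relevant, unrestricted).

variable uses: g: 1×, f: 1×, h: 1×, p: 1×, r [bound]: 1×
use order (left to right): g, f, r, h, p
typing: well-typed at Int
ordered: ✓ — g, f, h, p, r once each; derivable with no W/C/E
linear: ✓ — each of g, f, h, p, r used exactly once
affine: ✓ — no duplicate uses among g, f, h, p, r
relevant: ✓ — g, f, h, p, r: all used, weakening unneeded
unrestricted: ✓ — type-checks (Int) and nothing is barred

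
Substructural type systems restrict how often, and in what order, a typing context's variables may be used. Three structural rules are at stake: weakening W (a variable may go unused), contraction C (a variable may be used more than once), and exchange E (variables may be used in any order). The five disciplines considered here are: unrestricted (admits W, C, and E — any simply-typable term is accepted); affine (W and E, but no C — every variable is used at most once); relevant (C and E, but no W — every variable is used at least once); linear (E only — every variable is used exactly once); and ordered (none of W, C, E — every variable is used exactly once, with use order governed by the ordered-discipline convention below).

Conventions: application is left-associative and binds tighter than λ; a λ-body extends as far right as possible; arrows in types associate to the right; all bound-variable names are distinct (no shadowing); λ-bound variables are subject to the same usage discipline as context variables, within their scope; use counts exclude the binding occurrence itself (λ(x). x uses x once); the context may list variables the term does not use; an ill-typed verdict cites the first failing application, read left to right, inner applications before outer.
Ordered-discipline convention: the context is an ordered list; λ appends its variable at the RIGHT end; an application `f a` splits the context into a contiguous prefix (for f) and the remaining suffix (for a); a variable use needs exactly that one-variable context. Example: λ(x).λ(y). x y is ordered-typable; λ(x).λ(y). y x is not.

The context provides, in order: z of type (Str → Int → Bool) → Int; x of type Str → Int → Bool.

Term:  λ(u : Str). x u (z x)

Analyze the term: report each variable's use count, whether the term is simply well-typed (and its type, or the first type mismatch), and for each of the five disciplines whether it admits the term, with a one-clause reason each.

counts: z=1; x=2; u [bound]=1
use order (left to right): x, u, z, x
typing: the term checks, with type Str → Bool
ordered: ✗, x ×2 used more than once (contraction)
linear: ✗, x ×2 used more than once (contraction)
affine: ✗, x ×2 used more than once (contraction)
relevant: ✓, at least one use each (z, x, u)
unrestricted: ✓, well-typed at Str → Bool; no restrictions here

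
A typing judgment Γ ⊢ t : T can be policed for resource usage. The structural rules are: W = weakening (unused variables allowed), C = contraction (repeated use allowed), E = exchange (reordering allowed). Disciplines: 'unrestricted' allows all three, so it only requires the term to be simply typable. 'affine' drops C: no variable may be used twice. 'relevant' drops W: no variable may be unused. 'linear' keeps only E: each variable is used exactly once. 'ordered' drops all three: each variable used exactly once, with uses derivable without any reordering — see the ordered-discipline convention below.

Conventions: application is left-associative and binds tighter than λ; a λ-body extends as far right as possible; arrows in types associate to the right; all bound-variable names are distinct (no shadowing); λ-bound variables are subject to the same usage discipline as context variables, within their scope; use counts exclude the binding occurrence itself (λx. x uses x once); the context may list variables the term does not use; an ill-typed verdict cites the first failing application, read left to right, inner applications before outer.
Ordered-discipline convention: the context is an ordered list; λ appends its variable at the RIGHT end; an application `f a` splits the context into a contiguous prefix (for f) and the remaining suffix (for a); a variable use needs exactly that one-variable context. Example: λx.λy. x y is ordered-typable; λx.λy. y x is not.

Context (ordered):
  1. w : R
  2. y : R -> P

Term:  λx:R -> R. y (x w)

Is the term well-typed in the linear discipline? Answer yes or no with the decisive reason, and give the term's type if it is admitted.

yes — exactly-once usage across w, y, x; term : (R -> R) -> P
counts: w=1, y=1, x (bound)=1
uses in reading order: y, x, w
typing: well-typed at (R -> R) -> P
summary: ordered ✗ · linear ✓ · affine ✓ · relevant ✓ · unrestricted ✓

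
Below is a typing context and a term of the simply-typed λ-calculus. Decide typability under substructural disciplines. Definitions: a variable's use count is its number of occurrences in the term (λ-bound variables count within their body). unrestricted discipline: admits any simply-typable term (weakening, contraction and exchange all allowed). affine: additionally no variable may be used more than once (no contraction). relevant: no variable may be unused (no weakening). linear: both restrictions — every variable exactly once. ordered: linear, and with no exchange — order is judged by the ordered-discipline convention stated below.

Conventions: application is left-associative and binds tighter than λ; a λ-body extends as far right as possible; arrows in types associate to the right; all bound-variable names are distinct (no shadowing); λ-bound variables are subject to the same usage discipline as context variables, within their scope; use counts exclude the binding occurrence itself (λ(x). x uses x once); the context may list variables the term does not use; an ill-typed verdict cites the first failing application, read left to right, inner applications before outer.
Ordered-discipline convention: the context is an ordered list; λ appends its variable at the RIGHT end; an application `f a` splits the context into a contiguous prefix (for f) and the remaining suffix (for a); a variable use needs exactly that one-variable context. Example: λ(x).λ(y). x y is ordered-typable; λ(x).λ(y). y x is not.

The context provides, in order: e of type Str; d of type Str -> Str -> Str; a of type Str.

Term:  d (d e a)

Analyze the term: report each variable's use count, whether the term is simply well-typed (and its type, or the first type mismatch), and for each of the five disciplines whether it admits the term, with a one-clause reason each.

use counts: e: 1×; d: 2×; a: 1×
left-to-right use order: d, d, e, a
typing: well-typed at Str -> Str
ordered ✗ (needs contraction — d ×2)
linear ✗ (needs contraction — d ×2)
affine ✗ (needs contraction — d ×2)
relevant ✓ (at least one use each (e, d, a))
unrestricted ✓ (typability at Str -> Str is all that's needed)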